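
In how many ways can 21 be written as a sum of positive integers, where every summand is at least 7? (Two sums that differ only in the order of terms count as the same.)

6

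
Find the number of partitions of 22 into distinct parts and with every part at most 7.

Enumerating:
7+6+5+4
7+6+5+3+1
7+6+4+3+2
7+5+4+3+2+1
That's 4 in total.

4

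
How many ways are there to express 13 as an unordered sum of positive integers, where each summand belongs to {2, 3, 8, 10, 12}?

Enumerating:
3 + 10
2 + 3 + 8
2 + 2 + 3 + 3 + 3
2 + 2 + 2 + 2 + 2 + 3
Counting gives 4.

4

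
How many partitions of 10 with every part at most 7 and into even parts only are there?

5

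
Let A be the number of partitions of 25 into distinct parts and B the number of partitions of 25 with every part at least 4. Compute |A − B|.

Partitions of 25 into distinct parts: 142.
Partitions of 25 with every part at least 4: 57.
|142 − 57| = 85.

85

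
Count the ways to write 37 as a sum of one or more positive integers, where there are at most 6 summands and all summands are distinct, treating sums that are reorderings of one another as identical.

A full systematic count gives 731.

731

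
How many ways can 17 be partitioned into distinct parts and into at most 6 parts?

38

There are too many to list fully; the first 12 (by largest part) are:
17
16,1
15,2
14,3
14,2,1
13,4
13,3,1
12,5
12,4,1
12,3,2
11,6
11,5,1
…and 26 more, for 38 total.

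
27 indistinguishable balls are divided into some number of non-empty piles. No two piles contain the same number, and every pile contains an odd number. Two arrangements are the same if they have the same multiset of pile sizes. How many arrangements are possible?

14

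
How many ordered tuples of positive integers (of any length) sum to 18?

131072

Each of the 17 gaps between 18 units is either a break or not: 2^17 = 131072.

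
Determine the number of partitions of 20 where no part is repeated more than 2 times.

202

Direct enumeration gives 202 partitions.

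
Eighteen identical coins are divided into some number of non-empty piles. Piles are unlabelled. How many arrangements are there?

385

A full systematic count gives 385.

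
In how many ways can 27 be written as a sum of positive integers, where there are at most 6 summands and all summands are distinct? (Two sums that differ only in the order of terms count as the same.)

Counting exhaustively, 192 partitions satisfy the conditions.

192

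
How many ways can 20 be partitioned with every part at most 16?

Enumerating by decreasing first part gives 620 partitions in all.

620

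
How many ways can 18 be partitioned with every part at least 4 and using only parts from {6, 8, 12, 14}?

2

The partitions of 18 that satisfy the conditions:
12,6
6,6,6
That's 2 in total.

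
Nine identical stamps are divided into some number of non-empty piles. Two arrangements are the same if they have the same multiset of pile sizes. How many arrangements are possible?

There are too many to list fully; the first 12 (by largest part) are:
9
8 + 1
7 + 2
7 + 1 + 1
6 + 3
6 + 2 + 1
6 + 1 + 1 + 1
5 + 4
5 + 3 + 1
5 + 2 + 2
5 + 2 + 1 + 1
5 + 1 + 1 + 1 + 1
…and 18 more, for 30 total.

30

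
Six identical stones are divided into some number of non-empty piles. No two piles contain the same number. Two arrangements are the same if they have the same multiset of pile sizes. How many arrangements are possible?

4

Listing the qualifying partitions of 6:
6
5+1
4+2
3+2+1
That's 4 in total.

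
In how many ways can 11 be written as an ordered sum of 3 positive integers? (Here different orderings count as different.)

45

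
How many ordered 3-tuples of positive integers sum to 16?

105

Equivalently, choose which 2 of the 15 gaps become plus signs: C(15,2) = 105.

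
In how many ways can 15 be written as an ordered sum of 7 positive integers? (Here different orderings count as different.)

3003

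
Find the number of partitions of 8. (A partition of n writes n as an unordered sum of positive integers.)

Enumerating:
8
7,1
6,2
6,1,1
5,3
5,2,1
5,1,1,1
4,4
4,3,1
4,2,2
4,2,1,1
4,1,1,1,1
3,3,2
3,3,1,1
3,2,2,1
3,2,1,1,1
3,1,1,1,1,1
2,2,2,2
2,2,2,1,1
2,2,1,1,1,1
2,1,1,1,1,1,1
1,1,1,1,1,1,1,1
Counting gives 22.

22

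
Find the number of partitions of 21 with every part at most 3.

48

There are too many to list fully; the first 12 (by largest part) are:
3,3,3,3,3,3,3
1,2,3,3,3,3,3,3
1,1,1,3,3,3,3,3,3
2,2,2,3,3,3,3,3
1,1,2,2,3,3,3,3,3
1,1,1,1,2,3,3,3,3,3
1,1,1,1,1,1,3,3,3,3,3
1,2,2,2,2,3,3,3,3
1,1,1,2,2,2,3,3,3,3
1,1,1,1,1,2,2,3,3,3,3
1,1,1,1,1,1,1,2,3,3,3,3
1,1,1,1,1,1,1,1,1,3,3,3,3
…and 36 more, for 48 total.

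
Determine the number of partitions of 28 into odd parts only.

Enumerating by decreasing first part gives 222 partitions in all.

222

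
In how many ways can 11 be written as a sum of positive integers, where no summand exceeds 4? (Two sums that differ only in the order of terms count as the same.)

27

There are too many to list fully; the first 12 (by largest part) are:
3+4+4
1+2+4+4
1+1+1+4+4
1+3+3+4
2+2+3+4
1+1+2+3+4
1+1+1+1+3+4
1+2+2+2+4
1+1+1+2+2+4
1+1+1+1+1+2+4
1+1+1+1+1+1+1+4
2+3+3+3
…and 15 more, for 27 total.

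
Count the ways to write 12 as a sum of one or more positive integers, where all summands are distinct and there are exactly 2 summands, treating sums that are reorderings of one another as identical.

5

They are:
11,1
10,2
9,3
8,4
7,5
Counting gives 5.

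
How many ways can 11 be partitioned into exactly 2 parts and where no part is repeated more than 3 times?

5

Listing the qualifying partitions of 11:
10, 1
9, 2
8, 3
7, 4
6, 5
Counting gives 5.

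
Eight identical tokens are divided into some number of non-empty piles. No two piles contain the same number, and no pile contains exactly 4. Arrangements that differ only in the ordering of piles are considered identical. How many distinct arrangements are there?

The partitions of 8 that satisfy the conditions:
8
7,1
6,2
5,3
5,2,1

5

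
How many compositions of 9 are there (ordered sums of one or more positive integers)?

Each of the 8 gaps between 9 units is either a break or not: 2^8 = 256.

256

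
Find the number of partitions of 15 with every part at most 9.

157

Counting exhaustively, 157 partitions satisfy the conditions.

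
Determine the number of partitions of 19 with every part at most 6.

Systematic enumeration (by largest part, then next-largest, …) yields 235.

235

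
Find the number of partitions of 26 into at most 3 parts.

70

A partial list (first 12 by largest part):
26
25,1
24,2
24,1,1
23,3
23,2,1
22,4
22,3,1
22,2,2
21,5
21,4,1
21,3,2
…and 58 more, for 70 total.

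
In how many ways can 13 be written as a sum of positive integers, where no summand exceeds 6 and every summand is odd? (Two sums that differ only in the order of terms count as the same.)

Enumerating:
5,5,3
5,5,1,1,1
5,3,3,1,1
5,3,1,1,1,1,1
5,1,1,1,1,1,1,1,1
3,3,3,3,1
3,3,3,1,1,1,1
3,3,1,1,1,1,1,1,1
3,1,1,1,1,1,1,1,1,1,1
1,1,1,1,1,1,1,1,1,1,1,1,1

10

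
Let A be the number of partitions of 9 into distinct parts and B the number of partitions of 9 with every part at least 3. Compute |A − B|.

4

Partitions of 9 into distinct parts: 8.
Partitions of 9 with every part at least 3: 4.
|8 − 4| = 4.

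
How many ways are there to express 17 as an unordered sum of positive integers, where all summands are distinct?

There are too many to list fully; the first 12 (by largest part) are:
17
1, 16
2, 15
3, 14
1, 2, 14
4, 13
1, 3, 13
5, 12
1, 4, 12
2, 3, 12
6, 11
1, 5, 11
…and 26 more, for 38 total.

38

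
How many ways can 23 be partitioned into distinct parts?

104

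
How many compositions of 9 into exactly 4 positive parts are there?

56

Equivalently, choose which 3 of the 8 gaps become plus signs: C(8,3) = 56.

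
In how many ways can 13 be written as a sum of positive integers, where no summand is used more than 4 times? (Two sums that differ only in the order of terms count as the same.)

76

Direct enumeration gives 76 partitions.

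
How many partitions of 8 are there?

They are:
8
7 + 1
6 + 2
6 + 1 + 1
5 + 3
5 + 2 + 1
5 + 1 + 1 + 1
4 + 4
4 + 3 + 1
4 + 2 + 2
4 + 2 + 1 + 1
4 + 1 + 1 + 1 + 1
3 + 3 + 2
3 + 3 + 1 + 1
3 + 2 + 2 + 1
3 + 2 + 1 + 1 + 1
3 + 1 + 1 + 1 + 1 + 1
2 + 2 + 2 + 2
2 + 2 + 2 + 1 + 1
2 + 2 + 1 + 1 + 1 + 1
2 + 1 + 1 + 1 + 1 + 1 + 1
1 + 1 + 1 + 1 + 1 + 1 + 1 + 1

22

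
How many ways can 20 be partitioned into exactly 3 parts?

A partial list (first 12 by largest part):
18+1+1
17+2+1
16+3+1
16+2+2
15+4+1
15+3+2
14+5+1
14+4+2
14+3+3
13+6+1
13+5+2
13+4+3
…and 21 more, for 33 total.

33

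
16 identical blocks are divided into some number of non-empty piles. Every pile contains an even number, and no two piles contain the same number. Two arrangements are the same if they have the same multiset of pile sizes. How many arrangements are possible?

Listing the qualifying partitions of 16:
16
14 + 2
12 + 4
10 + 6
10 + 4 + 2
8 + 6 + 2
That's 6 in total.

6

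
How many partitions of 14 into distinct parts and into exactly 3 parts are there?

10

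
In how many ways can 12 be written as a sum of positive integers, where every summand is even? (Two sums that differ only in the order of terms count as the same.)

Listing the qualifying partitions of 12:
12
10+2
8+4
8+2+2
6+6
6+4+2
6+2+2+2
4+4+4
4+4+2+2
4+2+2+2+2
2+2+2+2+2+2

11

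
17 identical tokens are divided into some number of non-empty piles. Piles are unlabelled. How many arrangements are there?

Counting exhaustively, 297 partitions satisfy the conditions.

297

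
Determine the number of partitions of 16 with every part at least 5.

6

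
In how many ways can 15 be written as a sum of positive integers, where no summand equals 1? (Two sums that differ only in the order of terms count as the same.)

A partial list (first 12 by largest part):
15
13,2
12,3
11,4
11,2,2
10,5
10,3,2
9,6
9,4,2
9,3,3
9,2,2,2
8,7
…and 29 more, for 41 total.

41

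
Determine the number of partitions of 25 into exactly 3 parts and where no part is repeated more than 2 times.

52

There are too many to list fully; the first 12 (by largest part) are:
23,1,1
22,2,1
21,3,1
21,2,2
20,4,1
20,3,2
19,5,1
19,4,2
19,3,3
18,6,1
18,5,2
18,4,3
…and 40 more, for 52 total.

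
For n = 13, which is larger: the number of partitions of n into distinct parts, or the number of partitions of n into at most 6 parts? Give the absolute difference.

Partitions of 13 into distinct parts: 18.
Partitions of 13 into at most 6 parts: 71.
|18 − 71| = 53.

53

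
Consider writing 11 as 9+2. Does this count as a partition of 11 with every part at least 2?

Yes

The parts sum to 11, and the condition 'every summand is at least 2' holds.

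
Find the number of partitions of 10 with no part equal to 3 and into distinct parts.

6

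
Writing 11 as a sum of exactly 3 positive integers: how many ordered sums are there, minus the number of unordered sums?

35

Compositions: C(10,2) = 45.
Partitions of 11 into exactly 3 parts: 10.
Difference: 45 − 10 = 35.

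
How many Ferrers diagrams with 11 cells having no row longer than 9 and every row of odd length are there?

11

Listing the qualifying partitions of 11:
9,1,1
7,3,1
7,1,1,1,1
5,5,1
5,3,3
5,3,1,1,1
5,1,1,1,1,1,1
3,3,3,1,1
3,3,1,1,1,1,1
3,1,1,1,1,1,1,1,1
1,1,1,1,1,1,1,1,1,1,1
Counting gives 11.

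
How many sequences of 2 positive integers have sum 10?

Place 1 bars in the 9 internal gaps of a row of 10 dots: C(9,1) = 9.

9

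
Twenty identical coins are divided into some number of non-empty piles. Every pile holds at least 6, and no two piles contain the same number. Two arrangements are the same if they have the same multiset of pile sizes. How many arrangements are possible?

Listing the qualifying partitions of 20:
20
14 + 6
13 + 7
12 + 8
11 + 9
Counting gives 5.

5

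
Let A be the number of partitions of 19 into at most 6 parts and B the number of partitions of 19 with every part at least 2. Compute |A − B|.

130

Partitions of 19 into at most 6 parts: 235.
Partitions of 19 with every part at least 2: 105.
|235 − 105| = 130.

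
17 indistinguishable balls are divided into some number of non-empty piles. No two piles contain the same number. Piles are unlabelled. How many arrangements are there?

38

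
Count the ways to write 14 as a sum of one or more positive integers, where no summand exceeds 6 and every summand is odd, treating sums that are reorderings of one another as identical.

11

They are:
5+5+3+1
5+5+1+1+1+1
5+3+3+3
5+3+3+1+1+1
5+3+1+1+1+1+1+1
5+1+1+1+1+1+1+1+1+1
3+3+3+3+1+1
3+3+3+1+1+1+1+1
3+3+1+1+1+1+1+1+1+1
3+1+1+1+1+1+1+1+1+1+1+1
1+1+1+1+1+1+1+1+1+1+1+1+1+1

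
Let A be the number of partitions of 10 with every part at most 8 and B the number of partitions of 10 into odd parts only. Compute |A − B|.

Partitions of 10 with every part at most 8: 40.
Partitions of 10 into odd parts only: 10.
|40 − 10| = 30.

30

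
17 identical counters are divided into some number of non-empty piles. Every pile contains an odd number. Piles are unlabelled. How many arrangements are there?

38

There are too many to list fully; the first 12 (by largest part) are:
17
15+1+1
13+3+1
13+1+1+1+1
11+5+1
11+3+3
11+3+1+1+1
11+1+1+1+1+1+1
9+7+1
9+5+3
9+5+1+1+1
9+3+3+1+1
…and 26 more, for 38 total.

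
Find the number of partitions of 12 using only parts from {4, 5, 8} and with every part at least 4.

2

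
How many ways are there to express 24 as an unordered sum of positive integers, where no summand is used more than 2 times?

431

Enumerating by decreasing first part gives 431 partitions in all.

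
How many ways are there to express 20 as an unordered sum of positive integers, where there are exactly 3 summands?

There are too many to list fully; the first 12 (by largest part) are:
18,1,1
17,2,1
16,3,1
16,2,2
15,4,1
15,3,2
14,5,1
14,4,2
14,3,3
13,6,1
13,5,2
13,4,3
…and 21 more, for 33 total.

33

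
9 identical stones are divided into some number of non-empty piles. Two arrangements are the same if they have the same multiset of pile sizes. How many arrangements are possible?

A partial list (first 12 by largest part):
9
1 + 8
2 + 7
1 + 1 + 7
3 + 6
1 + 2 + 6
1 + 1 + 1 + 6
4 + 5
1 + 3 + 5
2 + 2 + 5
1 + 1 + 2 + 5
1 + 1 + 1 + 1 + 5
…and 18 more, for 30 total.

30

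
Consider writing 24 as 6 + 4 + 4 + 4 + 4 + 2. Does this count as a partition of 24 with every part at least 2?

The parts sum to 24, and the condition 'every summand is at least 2' holds.

Yes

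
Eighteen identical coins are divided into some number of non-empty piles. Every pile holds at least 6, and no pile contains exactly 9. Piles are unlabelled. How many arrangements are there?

5

Enumerating:
18
12,6
11,7
10,8
6,6,6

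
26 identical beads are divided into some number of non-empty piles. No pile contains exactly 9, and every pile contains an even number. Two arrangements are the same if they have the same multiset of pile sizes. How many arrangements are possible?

101

Direct enumeration gives 101 partitions.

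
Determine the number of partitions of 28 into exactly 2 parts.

14

Listing the qualifying partitions of 28:
27, 1
26, 2
25, 3
24, 4
23, 5
22, 6
21, 7
20, 8
19, 9
18, 10
17, 11
16, 12
15, 13
14, 14
Counting gives 14.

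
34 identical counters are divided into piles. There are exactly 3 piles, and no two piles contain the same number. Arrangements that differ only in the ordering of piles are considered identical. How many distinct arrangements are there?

Direct enumeration gives 80 partitions.

80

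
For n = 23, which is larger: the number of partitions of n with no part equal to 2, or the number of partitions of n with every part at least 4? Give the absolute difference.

424

Partitions of 23 with no part equal to 2: 463.
Partitions of 23 with every part at least 4: 39.
|463 − 39| = 424.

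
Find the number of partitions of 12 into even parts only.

11

Enumerating:
12
10 + 2
8 + 4
8 + 2 + 2
6 + 6
6 + 4 + 2
6 + 2 + 2 + 2
4 + 4 + 4
4 + 4 + 2 + 2
4 + 2 + 2 + 2 + 2
2 + 2 + 2 + 2 + 2 + 2
That's 11 in total.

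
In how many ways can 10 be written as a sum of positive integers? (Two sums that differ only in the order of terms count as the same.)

42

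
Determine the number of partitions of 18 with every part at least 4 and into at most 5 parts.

16

Enumerating:
18
14+4
13+5
12+6
11+7
10+8
10+4+4
9+9
9+5+4
8+6+4
8+5+5
7+7+4
7+6+5
6+6+6
6+4+4+4
5+5+4+4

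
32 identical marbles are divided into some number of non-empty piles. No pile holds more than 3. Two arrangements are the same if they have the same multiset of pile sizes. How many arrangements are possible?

102

Systematic enumeration (by largest part, then next-largest, …) yields 102.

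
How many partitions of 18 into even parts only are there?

30

A partial list (first 12 by largest part):
18
16 + 2
14 + 4
14 + 2 + 2
12 + 6
12 + 4 + 2
12 + 2 + 2 + 2
10 + 8
10 + 6 + 2
10 + 4 + 4
10 + 4 + 2 + 2
10 + 2 + 2 + 2 + 2
…and 18 more, for 30 total.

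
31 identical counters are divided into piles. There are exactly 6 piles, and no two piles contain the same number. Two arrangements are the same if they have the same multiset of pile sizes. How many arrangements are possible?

35

A partial list (first 12 by largest part):
16,5,4,3,2,1
15,6,4,3,2,1
14,7,4,3,2,1
14,6,5,3,2,1
13,8,4,3,2,1
13,7,5,3,2,1
13,6,5,4,2,1
12,9,4,3,2,1
12,8,5,3,2,1
12,7,6,3,2,1
12,7,5,4,2,1
12,6,5,4,3,1
…and 23 more, for 35 total.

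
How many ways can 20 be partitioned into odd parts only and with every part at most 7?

34

A partial list (first 12 by largest part):
7+7+5+1
7+7+3+3
7+7+3+1+1+1
7+7+1+1+1+1+1+1
7+5+5+3
7+5+5+1+1+1
7+5+3+3+1+1
7+5+3+1+1+1+1+1
7+5+1+1+1+1+1+1+1+1
7+3+3+3+3+1
7+3+3+3+1+1+1+1
7+3+3+1+1+1+1+1+1+1
…and 22 more, for 34 total.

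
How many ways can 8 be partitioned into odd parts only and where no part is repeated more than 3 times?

Enumerating:
1, 7
3, 5
1, 1, 1, 5
1, 1, 3, 3
Counting gives 4.

4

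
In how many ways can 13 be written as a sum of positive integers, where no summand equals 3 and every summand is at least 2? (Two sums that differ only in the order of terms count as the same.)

They are:
13
11,2
9,4
9,2,2
8,5
7,6
7,4,2
7,2,2,2
6,5,2
5,4,4
5,4,2,2
5,2,2,2,2

12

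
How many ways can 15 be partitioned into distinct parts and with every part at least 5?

4

Enumerating:
15
10 + 5
9 + 6
8 + 7
Counting gives 4.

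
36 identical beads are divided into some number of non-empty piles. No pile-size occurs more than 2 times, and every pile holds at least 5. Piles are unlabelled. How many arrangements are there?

142

Direct enumeration gives 142 partitions.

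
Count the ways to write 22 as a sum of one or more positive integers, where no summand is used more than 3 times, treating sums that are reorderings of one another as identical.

Counting exhaustively, 484 partitions satisfy the conditions.

484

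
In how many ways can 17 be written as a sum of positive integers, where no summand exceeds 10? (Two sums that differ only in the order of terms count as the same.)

267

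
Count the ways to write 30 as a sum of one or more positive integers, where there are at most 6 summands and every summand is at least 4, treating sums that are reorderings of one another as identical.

A full systematic count gives 138.

138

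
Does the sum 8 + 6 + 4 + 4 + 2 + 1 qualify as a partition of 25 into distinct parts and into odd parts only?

No

The parts sum to 25, and the condition 'all summands are distinct' is violated.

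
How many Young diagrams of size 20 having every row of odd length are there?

64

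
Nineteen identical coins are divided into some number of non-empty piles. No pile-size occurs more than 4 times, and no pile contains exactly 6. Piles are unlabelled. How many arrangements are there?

249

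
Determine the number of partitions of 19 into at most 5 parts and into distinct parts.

54

A partial list (first 12 by largest part):
19
18+1
17+2
16+3
16+2+1
15+4
15+3+1
14+5
14+4+1
14+3+2
13+6
13+5+1
…and 42 more, for 54 total.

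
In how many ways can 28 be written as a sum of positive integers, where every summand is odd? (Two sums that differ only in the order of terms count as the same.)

222

There are 222 such partitions.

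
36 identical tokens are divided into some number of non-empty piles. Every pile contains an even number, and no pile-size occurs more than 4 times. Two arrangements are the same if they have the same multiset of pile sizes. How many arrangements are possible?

Enumerating by decreasing first part gives 262 partitions in all.

262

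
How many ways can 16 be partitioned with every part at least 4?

11

The partitions of 16 that satisfy the conditions:
16
4+12
5+11
6+10
7+9
8+8
4+4+8
4+5+7
4+6+6
5+5+6
4+4+4+4
Counting gives 11.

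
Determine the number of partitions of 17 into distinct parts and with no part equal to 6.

29

There are too many to list fully; the first 12 (by largest part) are:
17
16, 1
15, 2
14, 3
14, 2, 1
13, 4
13, 3, 1
12, 5
12, 4, 1
12, 3, 2
11, 5, 1
11, 4, 2
…and 17 more, for 29 total.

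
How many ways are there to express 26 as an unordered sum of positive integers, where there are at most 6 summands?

A full systematic count gives 709.

709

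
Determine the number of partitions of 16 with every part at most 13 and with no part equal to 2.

There are 93 such partitions.

93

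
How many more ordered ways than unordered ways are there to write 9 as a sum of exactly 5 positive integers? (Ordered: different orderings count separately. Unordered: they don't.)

Ordered (compositions into 5 parts): C(8,4) = 70.
Partitions of 9 into exactly 5 parts: 5.
Difference: 70 − 5 = 65.

65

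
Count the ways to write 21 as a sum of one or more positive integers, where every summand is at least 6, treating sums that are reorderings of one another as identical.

Enumerating:
21
15+6
14+7
13+8
12+9
11+10
9+6+6
8+7+6
7+7+7
Counting gives 9.

9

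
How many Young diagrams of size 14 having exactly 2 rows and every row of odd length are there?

Listing the qualifying partitions of 14:
13+1
11+3
9+5
7+7

4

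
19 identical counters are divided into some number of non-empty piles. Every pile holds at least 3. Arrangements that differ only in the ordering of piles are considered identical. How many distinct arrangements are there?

There are too many to list fully; the first 12 (by largest part) are:
19
16, 3
15, 4
14, 5
13, 6
13, 3, 3
12, 7
12, 4, 3
11, 8
11, 5, 3
11, 4, 4
10, 9
…and 27 more, for 39 total.

39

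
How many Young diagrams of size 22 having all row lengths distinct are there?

89

Counting exhaustively, 89 partitions satisfy the conditions.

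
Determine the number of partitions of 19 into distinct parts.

A partial list (first 12 by largest part):
19
18, 1
17, 2
16, 3
16, 2, 1
15, 4
15, 3, 1
14, 5
14, 4, 1
14, 3, 2
13, 6
13, 5, 1
…and 42 more, for 54 total.

54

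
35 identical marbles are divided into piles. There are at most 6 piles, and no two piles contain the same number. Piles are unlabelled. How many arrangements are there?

570

There are 570 such partitions.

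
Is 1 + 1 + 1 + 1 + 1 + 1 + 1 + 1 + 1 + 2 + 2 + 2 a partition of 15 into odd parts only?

No

The parts sum to 15, and the condition 'every summand is odd' is violated.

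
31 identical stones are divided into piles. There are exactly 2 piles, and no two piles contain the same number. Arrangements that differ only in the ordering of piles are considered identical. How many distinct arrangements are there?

Enumerating:
30, 1
29, 2
28, 3
27, 4
26, 5
25, 6
24, 7
23, 8
22, 9
21, 10
20, 11
19, 12
18, 13
17, 14
16, 15

15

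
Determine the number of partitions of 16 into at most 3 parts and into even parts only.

10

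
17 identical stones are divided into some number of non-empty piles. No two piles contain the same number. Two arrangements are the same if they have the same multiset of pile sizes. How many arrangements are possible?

38

There are too many to list fully; the first 12 (by largest part) are:
17
16, 1
15, 2
14, 3
14, 2, 1
13, 4
13, 3, 1
12, 5
12, 4, 1
12, 3, 2
11, 6
11, 5, 1
…and 26 more, for 38 total.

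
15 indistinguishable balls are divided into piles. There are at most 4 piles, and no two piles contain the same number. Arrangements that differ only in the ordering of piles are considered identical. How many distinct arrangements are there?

A partial list (first 12 by largest part):
15
1 + 14
2 + 13
3 + 12
1 + 2 + 12
4 + 11
1 + 3 + 11
5 + 10
1 + 4 + 10
2 + 3 + 10
6 + 9
1 + 5 + 9
…and 14 more, for 26 total.

26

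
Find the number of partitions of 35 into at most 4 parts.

441

Systematic enumeration (by largest part, then next-largest, …) yields 441.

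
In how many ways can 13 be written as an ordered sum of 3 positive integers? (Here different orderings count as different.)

66

Place 2 bars in the 12 internal gaps of a row of 13 dots: C(12,2) = 66.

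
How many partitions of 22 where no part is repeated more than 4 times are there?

628

Enumerating by decreasing first part gives 628 partitions in all.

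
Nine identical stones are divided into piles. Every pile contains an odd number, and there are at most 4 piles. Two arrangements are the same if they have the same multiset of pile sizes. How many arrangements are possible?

They are:
9
7+1+1
5+3+1
3+3+3

4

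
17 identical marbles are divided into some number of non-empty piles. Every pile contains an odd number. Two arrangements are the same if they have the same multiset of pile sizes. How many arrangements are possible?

A partial list (first 12 by largest part):
17
1,1,15
1,3,13
1,1,1,1,13
1,5,11
3,3,11
1,1,1,3,11
1,1,1,1,1,1,11
1,7,9
3,5,9
1,1,1,5,9
1,1,3,3,9
…and 26 more, for 38 total.

38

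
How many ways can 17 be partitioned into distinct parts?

38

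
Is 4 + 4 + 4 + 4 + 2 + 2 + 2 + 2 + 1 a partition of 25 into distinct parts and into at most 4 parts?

The parts sum to 25, and the condition 'all summands are distinct' is violated.

No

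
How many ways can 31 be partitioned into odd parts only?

340

There are 340 such partitions.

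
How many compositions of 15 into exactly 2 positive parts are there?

14

Equivalently, choose which 1 of the 14 gaps become plus signs: C(14,1) = 14.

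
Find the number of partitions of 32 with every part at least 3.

468

Direct enumeration gives 468 partitions.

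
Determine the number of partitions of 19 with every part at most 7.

300

A full systematic count gives 300.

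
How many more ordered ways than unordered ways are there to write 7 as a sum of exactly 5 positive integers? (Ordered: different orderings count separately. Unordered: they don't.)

13

Compositions: C(6,4) = 15.
Partitions of 7 into exactly 5 parts: 2.
Difference: 15 − 2 = 13.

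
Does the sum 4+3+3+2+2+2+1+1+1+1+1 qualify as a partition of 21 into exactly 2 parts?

No

The parts sum to 21, and the condition 'there are exactly 2 summands' is violated.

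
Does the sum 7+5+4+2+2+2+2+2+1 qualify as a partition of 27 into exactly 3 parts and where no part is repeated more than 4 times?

No

The parts sum to 27, and the condition 'there are exactly 3 summands' is violated.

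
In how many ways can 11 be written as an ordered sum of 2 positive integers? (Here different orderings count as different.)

By stars and bars with positive parts, the count is C(10,1) = 10.

10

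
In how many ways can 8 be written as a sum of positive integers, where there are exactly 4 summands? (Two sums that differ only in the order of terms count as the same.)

Enumerating:
1,1,1,5
1,1,2,4
1,1,3,3
1,2,2,3
2,2,2,2

5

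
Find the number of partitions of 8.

22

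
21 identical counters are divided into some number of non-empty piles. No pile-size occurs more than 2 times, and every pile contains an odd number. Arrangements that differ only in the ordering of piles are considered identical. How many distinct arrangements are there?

The partitions of 21 that satisfy the conditions:
21
19, 1, 1
17, 3, 1
15, 5, 1
15, 3, 3
13, 7, 1
13, 5, 3
13, 3, 3, 1, 1
11, 9, 1
11, 7, 3
11, 5, 5
11, 5, 3, 1, 1
9, 9, 3
9, 7, 5
9, 7, 3, 1, 1
9, 5, 5, 1, 1
9, 5, 3, 3, 1
7, 7, 5, 1, 1
7, 7, 3, 3, 1
7, 5, 5, 3, 1

20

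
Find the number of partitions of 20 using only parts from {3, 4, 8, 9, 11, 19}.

Enumerating:
11,9
11,3,3,3
9,8,3
9,4,4,3
8,8,4
8,4,4,4
8,3,3,3,3
4,4,4,4,4
4,4,3,3,3,3
That's 9 in total.

9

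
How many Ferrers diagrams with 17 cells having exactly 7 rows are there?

A partial list (first 12 by largest part):
1+1+1+1+1+1+11
1+1+1+1+1+2+10
1+1+1+1+1+3+9
1+1+1+1+2+2+9
1+1+1+1+1+4+8
1+1+1+1+2+3+8
1+1+1+2+2+2+8
1+1+1+1+1+5+7
1+1+1+1+2+4+7
1+1+1+1+3+3+7
1+1+1+2+2+3+7
1+1+2+2+2+2+7
…and 26 more, for 38 total.

38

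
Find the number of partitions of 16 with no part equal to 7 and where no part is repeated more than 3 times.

110

A full systematic count gives 110.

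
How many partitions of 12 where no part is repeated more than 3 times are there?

A partial list (first 12 by largest part):
12
1,11
2,10
1,1,10
3,9
1,2,9
1,1,1,9
4,8
1,3,8
2,2,8
1,1,2,8
5,7
…and 38 more, for 50 total.

50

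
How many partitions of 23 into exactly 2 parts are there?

11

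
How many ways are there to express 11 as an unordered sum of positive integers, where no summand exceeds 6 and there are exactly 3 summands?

6

They are:
6 + 4 + 1
6 + 3 + 2
5 + 5 + 1
5 + 4 + 2
5 + 3 + 3
4 + 4 + 3
Counting gives 6.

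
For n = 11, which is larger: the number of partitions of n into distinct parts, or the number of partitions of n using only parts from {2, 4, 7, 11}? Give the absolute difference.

9

Partitions of 11 into distinct parts: 12.
Partitions of 11 using only parts from {2, 4, 7, 11}: 3.
|12 − 3| = 9.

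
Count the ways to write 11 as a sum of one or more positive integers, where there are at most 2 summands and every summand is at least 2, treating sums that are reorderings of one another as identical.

Enumerating:
11
9, 2
8, 3
7, 4
6, 5

5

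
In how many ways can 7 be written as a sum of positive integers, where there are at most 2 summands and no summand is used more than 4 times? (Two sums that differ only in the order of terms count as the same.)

They are:
7
6, 1
5, 2
4, 3
That's 4 in total.

4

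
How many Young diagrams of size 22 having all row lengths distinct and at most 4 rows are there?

There are 75 such partitions.

75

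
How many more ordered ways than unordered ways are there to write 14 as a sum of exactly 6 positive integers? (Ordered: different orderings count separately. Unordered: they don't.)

1267

Compositions: C(13,5) = 1287.
Partitions of 14 into exactly 6 parts: 20.
Difference: 1287 − 20 = 1267.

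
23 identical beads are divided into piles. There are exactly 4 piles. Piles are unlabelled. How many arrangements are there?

94

Direct enumeration gives 94 partitions.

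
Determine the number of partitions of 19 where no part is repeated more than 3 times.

258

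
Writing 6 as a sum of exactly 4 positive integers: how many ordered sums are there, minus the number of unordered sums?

Ordered (compositions into 4 parts): C(5,3) = 10.
Unordered (partitions into 4 parts): 2.
Difference: 10 − 2 = 8.

8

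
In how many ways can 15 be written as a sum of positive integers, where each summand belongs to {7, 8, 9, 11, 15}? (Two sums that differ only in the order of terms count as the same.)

2

They are:
15
8, 7
That's 2 in total.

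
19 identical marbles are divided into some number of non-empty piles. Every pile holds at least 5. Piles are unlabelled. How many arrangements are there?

10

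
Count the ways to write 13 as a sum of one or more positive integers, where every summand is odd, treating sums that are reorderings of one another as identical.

18

The partitions of 13 that satisfy the conditions:
13
1+1+11
1+3+9
1+1+1+1+9
1+5+7
3+3+7
1+1+1+3+7
1+1+1+1+1+1+7
3+5+5
1+1+1+5+5
1+1+3+3+5
1+1+1+1+1+3+5
1+1+1+1+1+1+1+1+5
1+3+3+3+3
1+1+1+1+3+3+3
1+1+1+1+1+1+1+3+3
1+1+1+1+1+1+1+1+1+1+3
1+1+1+1+1+1+1+1+1+1+1+1+1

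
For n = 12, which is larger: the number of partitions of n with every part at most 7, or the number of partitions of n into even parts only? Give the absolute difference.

54

Partitions of 12 with every part at most 7: 65.
Partitions of 12 into even parts only: 11.
|65 − 11| = 54.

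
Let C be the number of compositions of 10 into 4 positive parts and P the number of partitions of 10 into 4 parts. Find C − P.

75

Compositions: C(9,3) = 84.
Unordered (partitions into 4 parts): 9.
Difference: 84 − 9 = 75.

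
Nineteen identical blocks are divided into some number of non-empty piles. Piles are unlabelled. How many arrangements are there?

A full systematic count gives 490.

490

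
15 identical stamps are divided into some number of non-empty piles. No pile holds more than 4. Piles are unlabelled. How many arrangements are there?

54

There are too many to list fully; the first 12 (by largest part) are:
4 + 4 + 4 + 3
4 + 4 + 4 + 2 + 1
4 + 4 + 4 + 1 + 1 + 1
4 + 4 + 3 + 3 + 1
4 + 4 + 3 + 2 + 2
4 + 4 + 3 + 2 + 1 + 1
4 + 4 + 3 + 1 + 1 + 1 + 1
4 + 4 + 2 + 2 + 2 + 1
4 + 4 + 2 + 2 + 1 + 1 + 1
4 + 4 + 2 + 1 + 1 + 1 + 1 + 1
4 + 4 + 1 + 1 + 1 + 1 + 1 + 1 + 1
4 + 3 + 3 + 3 + 2
…and 42 more, for 54 total.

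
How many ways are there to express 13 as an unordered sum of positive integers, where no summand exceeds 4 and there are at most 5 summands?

Enumerating:
4,4,4,1
4,4,3,2
4,4,3,1,1
4,4,2,2,1
4,3,3,3
4,3,3,2,1
4,3,2,2,2
3,3,3,3,1
3,3,3,2,2

9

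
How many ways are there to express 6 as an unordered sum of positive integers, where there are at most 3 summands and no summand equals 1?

4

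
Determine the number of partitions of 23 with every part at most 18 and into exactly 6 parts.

163

Direct enumeration gives 163 partitions.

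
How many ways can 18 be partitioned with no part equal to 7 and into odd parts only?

34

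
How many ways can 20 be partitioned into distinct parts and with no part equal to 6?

A partial list (first 12 by largest part):
20
19+1
18+2
17+3
17+2+1
16+4
16+3+1
15+5
15+4+1
15+3+2
14+5+1
14+4+2
…and 35 more, for 47 total.

47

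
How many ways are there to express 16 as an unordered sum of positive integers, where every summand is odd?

32

There are too many to list fully; the first 12 (by largest part) are:
15+1
13+3
13+1+1+1
11+5
11+3+1+1
11+1+1+1+1+1
9+7
9+5+1+1
9+3+3+1
9+3+1+1+1+1
9+1+1+1+1+1+1+1
7+7+1+1
…and 20 more, for 32 total.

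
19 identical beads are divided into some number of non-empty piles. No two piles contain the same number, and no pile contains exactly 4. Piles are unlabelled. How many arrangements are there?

36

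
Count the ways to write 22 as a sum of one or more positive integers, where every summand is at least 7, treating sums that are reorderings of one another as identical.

The partitions of 22 that satisfy the conditions:
22
15+7
14+8
13+9
12+10
11+11
8+7+7

7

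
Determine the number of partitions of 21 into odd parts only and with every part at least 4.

4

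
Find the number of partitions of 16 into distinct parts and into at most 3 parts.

22

They are:
16
15, 1
14, 2
13, 3
13, 2, 1
12, 4
12, 3, 1
11, 5
11, 4, 1
11, 3, 2
10, 6
10, 5, 1
10, 4, 2
9, 7
9, 6, 1
9, 5, 2
9, 4, 3
8, 7, 1
8, 6, 2
8, 5, 3
7, 6, 3
7, 5, 4
That's 22 in total.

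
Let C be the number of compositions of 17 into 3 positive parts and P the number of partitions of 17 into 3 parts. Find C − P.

96

Compositions: C(16,2) = 120.
Unordered (partitions into 3 parts): 24.
Difference: 120 − 24 = 96.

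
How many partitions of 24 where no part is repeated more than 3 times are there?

There are 722 such partitions.

722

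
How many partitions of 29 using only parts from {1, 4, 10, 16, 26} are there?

The partitions of 29 that satisfy the conditions:
26 + 1 + 1 + 1
16 + 10 + 1 + 1 + 1
16 + 4 + 4 + 4 + 1
16 + 4 + 4 + 1 + 1 + 1 + 1 + 1
16 + 4 + 1 + 1 + 1 + 1 + 1 + 1 + 1 + 1 + 1
16 + 1 + 1 + 1 + 1 + 1 + 1 + 1 + 1 + 1 + 1 + 1 + 1 + 1
10 + 10 + 4 + 4 + 1
10 + 10 + 4 + 1 + 1 + 1 + 1 + 1
10 + 10 + 1 + 1 + 1 + 1 + 1 + 1 + 1 + 1 + 1
10 + 4 + 4 + 4 + 4 + 1 + 1 + 1
10 + 4 + 4 + 4 + 1 + 1 + 1 + 1 + 1 + 1 + 1
10 + 4 + 4 + 1 + 1 + 1 + 1 + 1 + 1 + 1 + 1 + 1 + 1 + 1
10 + 4 + 1 + 1 + 1 + 1 + 1 + 1 + 1 + 1 + 1 + 1 + 1 + 1 + 1 + 1 + 1
10 + 1 + 1 + 1 + 1 + 1 + 1 + 1 + 1 + 1 + 1 + 1 + 1 + 1 + 1 + 1 + 1 + 1 + 1 + 1
4 + 4 + 4 + 4 + 4 + 4 + 4 + 1
4 + 4 + 4 + 4 + 4 + 4 + 1 + 1 + 1 + 1 + 1
4 + 4 + 4 + 4 + 4 + 1 + 1 + 1 + 1 + 1 + 1 + 1 + 1 + 1
4 + 4 + 4 + 4 + 1 + 1 + 1 + 1 + 1 + 1 + 1 + 1 + 1 + 1 + 1 + 1 + 1
4 + 4 + 4 + 1 + 1 + 1 + 1 + 1 + 1 + 1 + 1 + 1 + 1 + 1 + 1 + 1 + 1 + 1 + 1 + 1
4 + 4 + 1 + 1 + 1 + 1 + 1 + 1 + 1 + 1 + 1 + 1 + 1 + 1 + 1 + 1 + 1 + 1 + 1 + 1 + 1 + 1 + 1
4 + 1 + 1 + 1 + 1 + 1 + 1 + 1 + 1 + 1 + 1 + 1 + 1 + 1 + 1 + 1 + 1 + 1 + 1 + 1 + 1 + 1 + 1 + 1 + 1 + 1
1 + 1 + 1 + 1 + 1 + 1 + 1 + 1 + 1 + 1 + 1 + 1 + 1 + 1 + 1 + 1 + 1 + 1 + 1 + 1 + 1 + 1 + 1 + 1 + 1 + 1 + 1 + 1 + 1

22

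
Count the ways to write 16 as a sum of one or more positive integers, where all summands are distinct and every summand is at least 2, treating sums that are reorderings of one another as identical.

17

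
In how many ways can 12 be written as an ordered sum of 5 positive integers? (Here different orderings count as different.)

330

A composition of 12 into 5 positive parts is chosen by placing 4 dividers among the 11 gaps between 12 units: C(11,4) = 330.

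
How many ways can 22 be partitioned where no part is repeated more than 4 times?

628

Direct enumeration gives 628 partitions.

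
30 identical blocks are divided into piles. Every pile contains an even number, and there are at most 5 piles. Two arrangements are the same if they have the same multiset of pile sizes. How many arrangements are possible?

There are 84 such partitions.

84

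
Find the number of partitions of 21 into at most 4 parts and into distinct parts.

65

A partial list (first 12 by largest part):
21
1+20
2+19
3+18
1+2+18
4+17
1+3+17
5+16
1+4+16
2+3+16
6+15
1+5+15
…and 53 more, for 65 total.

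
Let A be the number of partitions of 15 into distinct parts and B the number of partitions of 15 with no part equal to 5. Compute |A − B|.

107

Partitions of 15 into distinct parts: 27.
Partitions of 15 with no part equal to 5: 134.
|27 − 134| = 107.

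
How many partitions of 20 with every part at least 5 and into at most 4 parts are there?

13

The partitions of 20 that satisfy the conditions:
20
15, 5
14, 6
13, 7
12, 8
11, 9
10, 10
10, 5, 5
9, 6, 5
8, 7, 5
8, 6, 6
7, 7, 6
5, 5, 5, 5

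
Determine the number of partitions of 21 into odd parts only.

76

Direct enumeration gives 76 partitions.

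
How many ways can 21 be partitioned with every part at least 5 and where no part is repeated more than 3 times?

15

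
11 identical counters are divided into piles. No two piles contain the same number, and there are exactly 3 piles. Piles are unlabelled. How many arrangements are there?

Enumerating:
8,2,1
7,3,1
6,4,1
6,3,2
5,4,2

5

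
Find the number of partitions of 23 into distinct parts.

104

Enumerating by decreasing first part gives 104 partitions in all.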